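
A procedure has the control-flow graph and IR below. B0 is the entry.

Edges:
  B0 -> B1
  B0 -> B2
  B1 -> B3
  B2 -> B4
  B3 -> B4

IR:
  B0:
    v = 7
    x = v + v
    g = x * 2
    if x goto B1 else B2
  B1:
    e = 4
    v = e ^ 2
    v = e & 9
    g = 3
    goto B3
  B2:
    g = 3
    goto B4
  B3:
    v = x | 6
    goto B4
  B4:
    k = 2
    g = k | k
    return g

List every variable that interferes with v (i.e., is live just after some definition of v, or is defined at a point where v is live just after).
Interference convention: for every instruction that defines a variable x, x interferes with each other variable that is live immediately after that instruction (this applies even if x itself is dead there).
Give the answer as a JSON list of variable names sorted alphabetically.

Per-block:
  B0 def {g,v,x} use ∅
  B1 def {e,g,v} use ∅
  B2 def {g} use ∅
  B3 def {v} use {x}
  B4 def {g,k} use ∅

Liveness:
  B0: in=∅ out={x}
  B1: in={x} out={x}
  B2: in=∅ out=∅
  B3: in={x} out=∅
  B4: in=∅ out=∅

Interference:
  e: {v,x}
  g: {x}
  k: ∅
  v: {e,x}
  x: {e,g,v}

N(v) = ["e", "x"]

Answer: ["e", "x"]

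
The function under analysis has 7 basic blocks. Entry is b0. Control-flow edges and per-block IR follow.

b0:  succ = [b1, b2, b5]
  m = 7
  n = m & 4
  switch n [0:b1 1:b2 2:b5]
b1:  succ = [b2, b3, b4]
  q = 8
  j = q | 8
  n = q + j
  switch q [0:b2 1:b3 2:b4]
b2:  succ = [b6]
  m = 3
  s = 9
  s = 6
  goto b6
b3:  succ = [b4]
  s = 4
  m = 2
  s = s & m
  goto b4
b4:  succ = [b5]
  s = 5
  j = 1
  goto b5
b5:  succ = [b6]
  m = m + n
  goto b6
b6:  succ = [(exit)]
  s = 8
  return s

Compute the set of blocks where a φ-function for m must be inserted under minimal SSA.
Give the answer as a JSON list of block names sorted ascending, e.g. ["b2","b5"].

Answer: ["b4", "b5", "b6"]

Analysis:
idom tree: b1←b0 b2←b0 b3←b1 b4←b1 b5←b0 b6←b0
Join-block Dom:
  b2: preds {b0,b1}: {b0} ∩ {b0,b1} = {b0}; idom=b0
  b4: preds {b1,b3}: {b0,b1} ∩ {b0,b1,b3} = {b0,b1}; idom=b1
  b5: preds {b0,b4}: {b0} ∩ {b0,b1,b4} = {b0}; idom=b0
  b6: preds {b2,b5}: {b0,b2} ∩ {b0,b5} = {b0}; idom=b0

Frontier:
  b2←b0: walk · to b0
  b2←b1: walk b1 to b0
  b4←b1: walk · to b1
  b4←b3: walk b3 to b1
  b5←b0: walk · to b0
  b5←b4: walk b4→b1 to b0
  b6←b2: walk b2 to b0
  b6←b5: walk b5 to b0
  b0 → ∅
  b1 → {b2,b5}
  b2 → {b6}
  b3 → {b4}
  b4 → {b5}
  b5 → {b6}
  b6 → ∅

φ for m: defs {b0,b2,b3,b5}
  DF⁺ = {b4,b5,b6}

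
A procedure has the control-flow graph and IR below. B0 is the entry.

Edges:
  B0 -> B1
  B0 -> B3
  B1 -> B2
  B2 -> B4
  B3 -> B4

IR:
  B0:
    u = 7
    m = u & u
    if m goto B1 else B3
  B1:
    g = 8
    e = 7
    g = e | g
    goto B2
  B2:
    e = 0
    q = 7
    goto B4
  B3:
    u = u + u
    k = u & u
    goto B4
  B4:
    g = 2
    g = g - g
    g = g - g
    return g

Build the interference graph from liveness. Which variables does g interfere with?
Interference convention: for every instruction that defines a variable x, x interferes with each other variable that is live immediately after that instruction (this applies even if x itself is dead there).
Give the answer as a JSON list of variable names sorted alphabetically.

Per-block:
  B0 def {m,u} use ∅
  B1 def {e,g} use ∅
  B2 def {e,q} use ∅
  B3 def {k,u} use {u}
  B4 def {g} use ∅

Backward fixpoint:
  B0 li=∅ lo={u}
  B1 li=∅ lo=∅
  B2 li=∅ lo=∅
  B3 li={u} lo=∅
  B4 li=∅ lo=∅

Interfere edges:
  e↔{g}
  g↔{e}
  k↔∅
  m↔{u}
  q↔∅
  u↔{m}

N(g) = ["e"]

Answer: ["e"]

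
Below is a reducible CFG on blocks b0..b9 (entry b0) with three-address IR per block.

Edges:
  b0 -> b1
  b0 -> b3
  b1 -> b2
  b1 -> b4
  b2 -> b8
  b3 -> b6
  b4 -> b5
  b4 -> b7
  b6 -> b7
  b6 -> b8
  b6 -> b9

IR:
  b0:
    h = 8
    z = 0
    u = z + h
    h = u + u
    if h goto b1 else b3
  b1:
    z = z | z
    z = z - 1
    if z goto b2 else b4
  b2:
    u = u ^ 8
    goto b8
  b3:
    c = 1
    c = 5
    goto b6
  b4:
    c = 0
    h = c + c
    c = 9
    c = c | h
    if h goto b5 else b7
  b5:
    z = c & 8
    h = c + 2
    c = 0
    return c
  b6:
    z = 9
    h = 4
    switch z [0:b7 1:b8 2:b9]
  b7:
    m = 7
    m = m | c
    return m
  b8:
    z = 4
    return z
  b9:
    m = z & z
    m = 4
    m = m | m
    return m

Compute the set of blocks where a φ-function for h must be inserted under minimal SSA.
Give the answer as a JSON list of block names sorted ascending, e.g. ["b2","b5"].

idom tree: b1←b0 b2←b1 b3←b0 b4←b1 b5←b4 b6←b3 b7←b0 b8←b0 b9←b6
Dom at joins:
  b7: preds {b4,b6}: {b0,b1,b4} ∩ {b0,b3,b6} = {b0}; idom=b0
  b8: preds {b2,b6}: {b0,b1,b2} ∩ {b0,b3,b6} = {b0}; idom=b0

Frontier:
  join b7 pred b4: b4→b1 stop@b0
  join b7 pred b6: b6→b3 stop@b0
  join b8 pred b2: b2→b1 stop@b0
  join b8 pred b6: b6→b3 stop@b0
  DF(b0)=∅
  DF(b1)={b7,b8}
  DF(b2)={b8}
  DF(b3)={b7,b8}
  DF(b4)={b7}
  DF(b5)=∅
  DF(b6)={b7,b8}
  DF(b7)=∅
  DF(b8)=∅
  DF(b9)=∅

φ for h: defs {b0,b4,b5,b6}
  DF⁺ = {b7,b8}

Answer: ["b7", "b8"]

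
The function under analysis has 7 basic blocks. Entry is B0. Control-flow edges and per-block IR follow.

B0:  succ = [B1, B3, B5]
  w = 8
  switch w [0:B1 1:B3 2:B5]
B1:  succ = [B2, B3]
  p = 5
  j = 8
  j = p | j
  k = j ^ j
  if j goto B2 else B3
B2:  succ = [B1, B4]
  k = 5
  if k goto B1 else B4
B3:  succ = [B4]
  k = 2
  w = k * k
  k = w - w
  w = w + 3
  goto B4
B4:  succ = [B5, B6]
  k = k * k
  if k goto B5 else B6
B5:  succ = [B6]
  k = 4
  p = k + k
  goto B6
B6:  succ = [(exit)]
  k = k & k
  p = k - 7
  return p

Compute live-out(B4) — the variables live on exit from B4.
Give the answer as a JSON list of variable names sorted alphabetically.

def/use:
  B0: def={w} ue=∅
  B1: def={j,k,p} ue=∅
  B2: def={k} ue=∅
  B3: def={k,w} ue=∅
  B4: def={k} ue={k}
  B5: def={k,p} ue=∅
  B6: def={k,p} ue={k}

Live sets:
  live B0: ∅→∅
  live B1: ∅→∅
  live B2: ∅→{k}
  live B3: ∅→{k}
  live B4: {k}→{k}
  live B5: ∅→{k}
  live B6: {k}→∅

live-out(B4) = ["k"]

Answer: ["k"]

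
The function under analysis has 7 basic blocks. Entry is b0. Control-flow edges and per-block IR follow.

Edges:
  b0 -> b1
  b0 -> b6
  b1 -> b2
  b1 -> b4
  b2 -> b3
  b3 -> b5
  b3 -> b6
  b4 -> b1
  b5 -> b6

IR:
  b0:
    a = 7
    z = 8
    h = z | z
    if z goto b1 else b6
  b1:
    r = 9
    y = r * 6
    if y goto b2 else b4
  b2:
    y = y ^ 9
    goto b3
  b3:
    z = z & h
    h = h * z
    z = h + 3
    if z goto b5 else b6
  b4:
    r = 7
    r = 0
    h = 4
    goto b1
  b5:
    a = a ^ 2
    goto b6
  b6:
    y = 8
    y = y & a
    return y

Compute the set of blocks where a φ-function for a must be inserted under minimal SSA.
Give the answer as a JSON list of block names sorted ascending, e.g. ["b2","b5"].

idom tree: b1←b0 b2←b1 b3←b2 b4←b1 b5←b3 b6←b0
Join-block Dom:
  b1: preds {b0,b4}: {b0} ∩ {b0,b1,b4} = {b0}; idom=b0
  b6: preds {b0,b3,b5}: {b0} ∩ {b0,b1,b2,b3} ∩ {b0,b1,b2,b3,b5} = {b0}; idom=b0

Frontier:
  join b1 pred b0: · stop@b0
  join b1 pred b4: b4→b1 stop@b0
  join b6 pred b0: · stop@b0
  join b6 pred b3: b3→b2→b1 stop@b0
  join b6 pred b5: b5→b3→b2→b1 stop@b0
  DF(b0)=∅
  DF(b1)={b1,b6}
  DF(b2)={b6}
  DF(b3)={b6}
  DF(b4)={b1}
  DF(b5)={b6}
  DF(b6)=∅

φ for a: defs {b0,b5}
  DF⁺ = {b6}

Answer: ["b6"]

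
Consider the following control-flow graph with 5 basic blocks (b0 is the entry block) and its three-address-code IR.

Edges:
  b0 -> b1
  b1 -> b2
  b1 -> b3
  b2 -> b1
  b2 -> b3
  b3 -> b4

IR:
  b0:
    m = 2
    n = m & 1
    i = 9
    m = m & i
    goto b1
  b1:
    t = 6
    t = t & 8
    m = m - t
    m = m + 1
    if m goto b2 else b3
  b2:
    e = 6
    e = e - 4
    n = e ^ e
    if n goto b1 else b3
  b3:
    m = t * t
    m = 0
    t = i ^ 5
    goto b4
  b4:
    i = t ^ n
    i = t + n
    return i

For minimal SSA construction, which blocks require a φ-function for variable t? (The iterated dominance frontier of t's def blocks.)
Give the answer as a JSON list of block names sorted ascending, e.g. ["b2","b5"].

idom tree: b1←b0 b2←b1 b3←b1 b4←b3
Dom at joins:
  b1: preds {b0,b2}: {b0} ∩ {b0,b1,b2} = {b0}; idom=b0
  b3: preds {b1,b2}: {b0,b1} ∩ {b0,b1,b2} = {b0,b1}; idom=b1

Frontier:
  b1←b0: walk · to b0
  b1←b2: walk b2→b1 to b0
  b3←b1: walk · to b1
  b3←b2: walk b2 to b1
  b0 → ∅
  b1 → {b1}
  b2 → {b1,b3}
  b3 → ∅
  b4 → ∅

φ for t: defs {b1,b3}
  DF⁺ = {b1}

Answer: ["b1"]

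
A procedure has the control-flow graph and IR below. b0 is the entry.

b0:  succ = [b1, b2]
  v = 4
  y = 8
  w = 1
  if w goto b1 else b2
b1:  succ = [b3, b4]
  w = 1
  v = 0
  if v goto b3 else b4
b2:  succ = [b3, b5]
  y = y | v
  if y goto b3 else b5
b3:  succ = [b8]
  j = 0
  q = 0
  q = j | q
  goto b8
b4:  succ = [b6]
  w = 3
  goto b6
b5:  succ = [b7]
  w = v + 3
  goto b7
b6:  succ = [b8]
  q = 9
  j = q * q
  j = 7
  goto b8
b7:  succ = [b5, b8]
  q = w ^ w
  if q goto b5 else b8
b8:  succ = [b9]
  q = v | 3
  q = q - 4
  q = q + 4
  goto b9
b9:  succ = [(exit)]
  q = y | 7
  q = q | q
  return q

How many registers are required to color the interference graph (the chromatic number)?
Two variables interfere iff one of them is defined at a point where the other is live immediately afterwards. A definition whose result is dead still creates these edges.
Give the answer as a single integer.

Block summaries:
  b0: def={v,w,y} ue=∅
  b1: def={v,w} ue=∅
  b2: def={y} ue={v,y}
  b3: def={j,q} ue=∅
  b4: def={w} ue=∅
  b5: def={w} ue={v}
  b6: def={j,q} ue=∅
  b7: def={q} ue={w}
  b8: def={q} ue={v}
  b9: def={q} ue={y}

Live sets:
  live b0: ∅→{v,y}
  live b1: {y}→{v,y}
  live b2: {v,y}→{v,y}
  live b3: {v,y}→{v,y}
  live b4: {v,y}→{v,y}
  live b5: {v,y}→{v,w,y}
  live b6: {v,y}→{v,y}
  live b7: {v,w,y}→{v,y}
  live b8: {v,y}→{y}
  live b9: {y}→∅

Conflict graph:
  j↔{q,v,y}
  q↔{j,v,y}
  v↔{j,q,w,y}
  w↔{v,y}
  y↔{j,q,v,w}

Chromatic number:
  lower bound: {j,q,v,y} mutually conflict ⇒ χ ≥ 4
  4-colouring: R0={v}  R1={y}  R2={j,w}  R3={q}
  χ = 4

Answer: 4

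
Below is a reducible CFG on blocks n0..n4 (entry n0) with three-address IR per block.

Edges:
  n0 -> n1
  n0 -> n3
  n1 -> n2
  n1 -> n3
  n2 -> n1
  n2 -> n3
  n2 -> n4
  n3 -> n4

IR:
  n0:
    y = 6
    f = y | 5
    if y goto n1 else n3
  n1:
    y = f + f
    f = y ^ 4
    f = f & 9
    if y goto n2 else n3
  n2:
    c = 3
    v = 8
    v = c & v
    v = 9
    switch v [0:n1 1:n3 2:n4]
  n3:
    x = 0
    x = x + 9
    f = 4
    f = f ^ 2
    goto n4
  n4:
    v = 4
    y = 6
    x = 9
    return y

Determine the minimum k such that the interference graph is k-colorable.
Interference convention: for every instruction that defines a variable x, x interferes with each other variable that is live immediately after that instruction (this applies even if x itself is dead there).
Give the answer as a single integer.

Block summaries:
  n0: {f,y} / ∅
  n1: {f,y} / {f}
  n2: {c,v} / ∅
  n3: {f,x} / ∅
  n4: {v,x,y} / ∅

Liveness:
  n0: in=∅ out={f}
  n1: in={f} out={f}
  n2: in={f} out={f}
  n3: in=∅ out=∅
  n4: in=∅ out=∅

Interference:
  c: {f,v}
  f: {c,v,y}
  v: {c,f}
  x: {y}
  y: {f,x}

Registers:
  {c,f,v} pairwise interfere (3-clique) ⇒ χ ≥ 3
  3-colouring: c0={f,x}  c1={c,y}  c2={v}
  χ = 3

Answer: 3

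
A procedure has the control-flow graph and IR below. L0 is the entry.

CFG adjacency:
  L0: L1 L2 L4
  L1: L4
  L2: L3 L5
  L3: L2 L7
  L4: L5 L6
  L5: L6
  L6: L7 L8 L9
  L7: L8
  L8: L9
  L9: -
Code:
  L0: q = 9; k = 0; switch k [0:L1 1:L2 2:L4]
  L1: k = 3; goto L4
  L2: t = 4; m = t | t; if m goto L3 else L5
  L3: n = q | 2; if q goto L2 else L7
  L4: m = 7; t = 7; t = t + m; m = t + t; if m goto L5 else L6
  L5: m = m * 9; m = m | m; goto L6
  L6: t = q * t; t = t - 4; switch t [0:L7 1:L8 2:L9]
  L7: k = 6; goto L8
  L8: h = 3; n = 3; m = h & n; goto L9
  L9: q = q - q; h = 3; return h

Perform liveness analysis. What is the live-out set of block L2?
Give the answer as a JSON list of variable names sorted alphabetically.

Per-block:
  L0 def {k,q} use ∅
  L1 def {k} use ∅
  L2 def {m,t} use ∅
  L3 def {n} use {q}
  L4 def {m,t} use ∅
  L5 def {m} use {m}
  L6 def {t} use {q,t}
  L7 def {k} use ∅
  L8 def {h,m,n} use ∅
  L9 def {h,q} use {q}

Liveness:
  L0: in=∅ out={q}
  L1: in={q} out={q}
  L2: in={q} out={m,q,t}
  L3: in={q} out={q}
  L4: in={q} out={m,q,t}
  L5: in={m,q,t} out={q,t}
  L6: in={q,t} out={q}
  L7: in={q} out={q}
  L8: in={q} out={q}
  L9: in={q} out=∅

live-out(L2) = ["m", "q", "t"]

Answer: ["m", "q", "t"]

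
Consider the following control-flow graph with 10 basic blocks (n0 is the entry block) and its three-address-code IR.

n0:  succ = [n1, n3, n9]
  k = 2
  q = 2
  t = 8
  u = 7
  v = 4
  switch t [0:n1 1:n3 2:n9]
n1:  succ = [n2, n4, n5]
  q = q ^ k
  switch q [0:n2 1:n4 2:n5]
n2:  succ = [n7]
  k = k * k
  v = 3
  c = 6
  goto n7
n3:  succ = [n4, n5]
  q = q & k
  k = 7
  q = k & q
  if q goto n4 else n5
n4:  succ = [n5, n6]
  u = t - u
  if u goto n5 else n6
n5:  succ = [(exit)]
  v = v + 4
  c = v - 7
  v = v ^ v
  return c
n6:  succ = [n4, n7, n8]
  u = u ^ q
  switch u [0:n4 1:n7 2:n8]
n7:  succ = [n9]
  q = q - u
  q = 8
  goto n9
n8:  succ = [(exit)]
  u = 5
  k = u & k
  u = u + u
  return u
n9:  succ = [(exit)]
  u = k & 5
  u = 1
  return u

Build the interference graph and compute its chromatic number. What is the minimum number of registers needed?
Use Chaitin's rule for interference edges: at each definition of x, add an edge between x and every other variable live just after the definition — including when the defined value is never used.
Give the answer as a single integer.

Per-block:
  n0 def {k,q,t,u,v} use ∅
  n1 def {q} use {k,q}
  n2 def {c,k,v} use {k}
  n3 def {k,q} use {k,q}
  n4 def {u} use {t,u}
  n5 def {c,v} use {v}
  n6 def {u} use {q,u}
  n7 def {q} use {q,u}
  n8 def {k,u} use {k}
  n9 def {u} use {k}

Backward fixpoint:
  n0: in=∅ out={k,q,t,u,v}
  n1: in={k,q,t,u,v} out={k,q,t,u,v}
  n2: in={k,q,u} out={k,q,u}
  n3: in={k,q,t,u,v} out={k,q,t,u,v}
  n4: in={k,q,t,u,v} out={k,q,t,u,v}
  n5: in={v} out=∅
  n6: in={k,q,t,u,v} out={k,q,t,u,v}
  n7: in={k,q,u} out={k}
  n8: in={k} out=∅
  n9: in={k} out=∅

Conflict graph:
  c — {k,q,u,v}
  k — {c,q,t,u,v}
  q — {c,k,t,u,v}
  t — {k,q,u,v}
  u — {c,k,q,t,v}
  v — {c,k,q,t,u}

Colouring:
  {c,k,q,u,v} pairwise interfere (5-clique) ⇒ χ ≥ 5
  assign c→c4 k→c0 q→c1 t→c4 u→c2 v→c3 — no edge inside a register ⇒ χ ≤ 5
  χ = 5

Answer: 5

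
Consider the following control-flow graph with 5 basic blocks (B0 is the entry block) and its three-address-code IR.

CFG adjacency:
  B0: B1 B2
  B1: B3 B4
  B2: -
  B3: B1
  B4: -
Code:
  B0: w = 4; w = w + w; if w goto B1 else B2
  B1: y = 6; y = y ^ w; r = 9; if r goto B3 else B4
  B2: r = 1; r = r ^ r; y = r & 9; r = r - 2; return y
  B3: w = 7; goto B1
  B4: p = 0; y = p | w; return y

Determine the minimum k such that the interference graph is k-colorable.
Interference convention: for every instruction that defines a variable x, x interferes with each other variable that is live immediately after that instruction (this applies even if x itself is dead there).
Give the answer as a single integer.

Answer: 3

Analysis:
Block summaries:
  B0: def={w} ue=∅
  B1: def={r,y} ue={w}
  B2: def={r,y} ue=∅
  B3: def={w} ue=∅
  B4: def={p,y} ue={w}

Live sets:
  B0: in=∅ out={w}
  B1: in={w} out={w}
  B2: in=∅ out=∅
  B3: in=∅ out={w}
  B4: in={w} out=∅

Conflict graph:
  p↔{w}
  r↔{w,y}
  w↔{p,r,y}
  y↔{r,w}

Chromatic number:
  clique {r,w,y} ⇒ need ≥ 3
  3-colouring: r0={w}  r1={p,r}  r2={y}
  χ = 3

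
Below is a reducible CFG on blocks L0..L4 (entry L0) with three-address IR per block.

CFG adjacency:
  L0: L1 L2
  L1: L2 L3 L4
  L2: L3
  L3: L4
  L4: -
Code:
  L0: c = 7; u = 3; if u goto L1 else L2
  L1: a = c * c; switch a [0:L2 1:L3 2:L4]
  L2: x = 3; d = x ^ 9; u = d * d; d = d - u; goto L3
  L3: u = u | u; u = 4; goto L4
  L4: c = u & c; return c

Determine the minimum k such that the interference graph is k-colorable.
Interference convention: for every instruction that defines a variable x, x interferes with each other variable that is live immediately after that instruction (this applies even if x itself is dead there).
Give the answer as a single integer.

Answer: 3

Working:
Per-block:
  L0 def {c,u} use ∅
  L1 def {a} use {c}
  L2 def {d,u,x} use ∅
  L3 def {u} use {u}
  L4 def {c} use {c,u}

Live sets:
  L0: in=∅ out={c,u}
  L1: in={c,u} out={c,u}
  L2: in={c} out={c,u}
  L3: in={c,u} out={c,u}
  L4: in={c,u} out=∅

Interference:
  a: {c,u}
  c: {a,d,u,x}
  d: {c,u}
  u: {a,c,d}
  x: {c}

Registers:
  {a,c,u} pairwise interfere (3-clique) ⇒ χ ≥ 3
  assign a→R2 c→R0 d→R2 u→R1 x→R1 — no edge inside a register ⇒ χ ≤ 3
  χ = 3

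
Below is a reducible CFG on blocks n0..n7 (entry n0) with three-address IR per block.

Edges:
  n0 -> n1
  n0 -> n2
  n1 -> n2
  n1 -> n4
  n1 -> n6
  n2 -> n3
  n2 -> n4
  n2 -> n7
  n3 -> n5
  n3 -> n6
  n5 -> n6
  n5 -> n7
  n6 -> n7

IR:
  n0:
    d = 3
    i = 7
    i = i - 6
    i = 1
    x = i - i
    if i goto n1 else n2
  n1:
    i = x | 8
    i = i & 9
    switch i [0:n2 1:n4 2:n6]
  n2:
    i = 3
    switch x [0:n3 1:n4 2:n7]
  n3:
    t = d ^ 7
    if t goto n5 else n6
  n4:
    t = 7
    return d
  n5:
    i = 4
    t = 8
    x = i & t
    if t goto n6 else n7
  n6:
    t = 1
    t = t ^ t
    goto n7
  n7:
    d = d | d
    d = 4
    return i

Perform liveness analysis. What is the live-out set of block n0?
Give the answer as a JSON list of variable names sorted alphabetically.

Answer: ["d", "x"]

Analysis:
def/use:
  n0: {d,i,x} / ∅
  n1: {i} / {x}
  n2: {i} / {x}
  n3: {t} / {d}
  n4: {t} / {d}
  n5: {i,t,x} / ∅
  n6: {t} / ∅
  n7: {d} / {d,i}

Liveness:
  n0 li=∅ lo={d,x}
  n1 li={d,x} lo={d,i,x}
  n2 li={d,x} lo={d,i}
  n3 li={d,i} lo={d,i}
  n4 li={d} lo=∅
  n5 li={d} lo={d,i}
  n6 li={d,i} lo={d,i}
  n7 li={d,i} lo=∅

live-out(n0) = ["d", "x"]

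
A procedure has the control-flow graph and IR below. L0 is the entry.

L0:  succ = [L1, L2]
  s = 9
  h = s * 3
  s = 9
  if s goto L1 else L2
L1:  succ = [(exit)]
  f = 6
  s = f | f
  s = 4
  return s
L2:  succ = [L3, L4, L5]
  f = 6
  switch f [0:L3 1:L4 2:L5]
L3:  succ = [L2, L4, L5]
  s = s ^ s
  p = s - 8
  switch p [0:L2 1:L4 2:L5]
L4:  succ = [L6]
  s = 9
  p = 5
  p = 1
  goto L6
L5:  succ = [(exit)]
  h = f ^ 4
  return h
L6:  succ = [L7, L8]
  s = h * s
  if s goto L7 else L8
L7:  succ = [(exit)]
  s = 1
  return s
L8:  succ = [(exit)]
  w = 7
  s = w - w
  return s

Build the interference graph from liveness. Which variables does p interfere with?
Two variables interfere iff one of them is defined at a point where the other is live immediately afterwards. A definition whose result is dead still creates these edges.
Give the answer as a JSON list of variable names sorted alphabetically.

Block summaries:
  L0: def={h,s} ue=∅
  L1: def={f,s} ue=∅
  L2: def={f} ue=∅
  L3: def={p,s} ue={s}
  L4: def={p,s} ue=∅
  L5: def={h} ue={f}
  L6: def={s} ue={h,s}
  L7: def={s} ue=∅
  L8: def={s,w} ue=∅

Backward fixpoint:
  live L0: ∅→{h,s}
  live L1: ∅→∅
  live L2: {h,s}→{f,h,s}
  live L3: {f,h,s}→{f,h,s}
  live L4: {h}→{h,s}
  live L5: {f}→∅
  live L6: {h,s}→∅
  live L7: ∅→∅
  live L8: ∅→∅

Interference:
  f: {h,p,s}
  h: {f,p,s}
  p: {f,h,s}
  s: {f,h,p}
  w: ∅

N(p) = ["f", "h", "s"]

Answer: ["f", "h", "s"]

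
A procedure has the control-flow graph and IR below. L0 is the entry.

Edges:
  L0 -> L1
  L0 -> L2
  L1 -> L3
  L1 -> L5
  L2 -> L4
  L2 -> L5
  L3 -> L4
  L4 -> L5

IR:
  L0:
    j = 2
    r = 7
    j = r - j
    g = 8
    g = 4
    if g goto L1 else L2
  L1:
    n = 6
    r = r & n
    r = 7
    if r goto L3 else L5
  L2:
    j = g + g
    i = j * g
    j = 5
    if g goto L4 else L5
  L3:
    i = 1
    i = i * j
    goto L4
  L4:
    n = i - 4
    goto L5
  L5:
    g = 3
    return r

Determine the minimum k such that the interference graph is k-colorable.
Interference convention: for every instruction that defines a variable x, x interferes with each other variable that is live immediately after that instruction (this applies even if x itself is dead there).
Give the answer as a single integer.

Answer: 4

Derivation:
def/use:
  L0: def={g,j,r} ue=∅
  L1: def={n,r} ue={r}
  L2: def={i,j} ue={g}
  L3: def={i} ue={j}
  L4: def={n} ue={i}
  L5: def={g} ue={r}

Backward fixpoint:
  L0 li=∅ lo={g,j,r}
  L1 li={j,r} lo={j,r}
  L2 li={g,r} lo={i,r}
  L3 li={j,r} lo={i,r}
  L4 li={i,r} lo={r}
  L5 li={r} lo=∅

Conflict graph:
  g — {i,j,r}
  i — {g,j,r}
  j — {g,i,n,r}
  n — {j,r}
  r — {g,i,j,n}

Registers:
  {g,i,j,r} pairwise interfere (4-clique) ⇒ χ ≥ 4
  assign g→R2 i→R3 j→R0 n→R2 r→R1 — no edge inside a register ⇒ χ ≤ 4
  χ = 4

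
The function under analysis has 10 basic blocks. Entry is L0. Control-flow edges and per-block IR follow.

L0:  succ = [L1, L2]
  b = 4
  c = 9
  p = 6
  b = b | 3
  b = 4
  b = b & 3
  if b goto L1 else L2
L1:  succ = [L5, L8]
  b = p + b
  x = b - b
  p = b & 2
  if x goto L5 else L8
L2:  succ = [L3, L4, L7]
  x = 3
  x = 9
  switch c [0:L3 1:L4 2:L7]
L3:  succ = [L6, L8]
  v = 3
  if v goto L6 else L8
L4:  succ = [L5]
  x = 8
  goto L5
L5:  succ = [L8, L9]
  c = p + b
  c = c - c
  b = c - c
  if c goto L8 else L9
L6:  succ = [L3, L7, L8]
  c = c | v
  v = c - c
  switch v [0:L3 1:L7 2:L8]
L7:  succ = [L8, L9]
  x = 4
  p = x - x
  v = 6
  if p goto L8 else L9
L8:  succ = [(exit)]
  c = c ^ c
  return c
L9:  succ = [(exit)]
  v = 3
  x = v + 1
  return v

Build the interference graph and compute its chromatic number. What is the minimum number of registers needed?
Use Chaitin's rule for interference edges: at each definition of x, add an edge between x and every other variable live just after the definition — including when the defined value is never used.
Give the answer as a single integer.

Per-block:
  L0: def={b,c,p} ue=∅
  L1: def={b,p,x} ue={b,p}
  L2: def={x} ue={c}
  L3: def={v} ue=∅
  L4: def={x} ue=∅
  L5: def={b,c} ue={b,p}
  L6: def={c,v} ue={c,v}
  L7: def={p,v,x} ue=∅
  L8: def={c} ue={c}
  L9: def={v,x} ue=∅

Live sets:
  live L0: ∅→{b,c,p}
  live L1: {b,c,p}→{b,c,p}
  live L2: {b,c,p}→{b,c,p}
  live L3: {c}→{c,v}
  live L4: {b,p}→{b,p}
  live L5: {b,p}→{c}
  live L6: {c,v}→{c}
  live L7: {c}→{c}
  live L8: {c}→∅
  live L9: ∅→∅

Interference:
  b: {c,p,x}
  c: {b,p,v,x}
  p: {b,c,v,x}
  v: {c,p,x}
  x: {b,c,p,v}

Chromatic number:
  lower bound: {b,c,p,x} mutually conflict ⇒ χ ≥ 4
  assign b→r3 c→r0 p→r1 v→r3 x→r2 — no edge inside a register ⇒ χ ≤ 4
  χ = 4

Answer: 4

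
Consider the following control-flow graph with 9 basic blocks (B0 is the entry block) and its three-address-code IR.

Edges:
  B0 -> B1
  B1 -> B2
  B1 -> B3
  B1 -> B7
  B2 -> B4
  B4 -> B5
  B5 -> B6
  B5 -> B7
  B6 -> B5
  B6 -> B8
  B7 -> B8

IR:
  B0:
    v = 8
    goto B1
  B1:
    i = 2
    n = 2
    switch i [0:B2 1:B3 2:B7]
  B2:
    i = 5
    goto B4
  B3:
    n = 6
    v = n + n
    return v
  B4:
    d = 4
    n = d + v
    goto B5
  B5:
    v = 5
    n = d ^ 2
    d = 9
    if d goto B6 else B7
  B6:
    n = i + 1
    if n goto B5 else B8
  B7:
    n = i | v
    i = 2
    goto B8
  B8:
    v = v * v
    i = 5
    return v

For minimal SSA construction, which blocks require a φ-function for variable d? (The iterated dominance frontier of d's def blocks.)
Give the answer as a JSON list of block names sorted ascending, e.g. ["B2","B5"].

Answer: ["B5", "B7", "B8"]

Derivation:
idom tree: B1←B0 B2←B1 B3←B1 B4←B2 B5←B4 B6←B5 B7←B1 B8←B1
Join-block Dom:
  B5: preds {B4,B6}: {B0,B1,B2,B4} ∩ {B0,B1,B2,B4,B5,B6} = {B0,B1,B2,B4}; idom=B4
  B7: preds {B1,B5}: {B0,B1} ∩ {B0,B1,B2,B4,B5} = {B0,B1}; idom=B1
  B8: preds {B6,B7}: {B0,B1,B2,B4,B5,B6} ∩ {B0,B1,B7} = {B0,B1}; idom=B1

Frontier:
  B5←B4: walk · to B4
  B5←B6: walk B6→B5 to B4
  B7←B1: walk · to B1
  B7←B5: walk B5→B4→B2 to B1
  B8←B6: walk B6→B5→B4→B2 to B1
  B8←B7: walk B7 to B1
  B0: DF=∅
  B1: DF=∅
  B2: DF={B7,B8}
  B3: DF=∅
  B4: DF={B7,B8}
  B5: DF={B5,B7,B8}
  B6: DF={B5,B8}
  B7: DF={B8}
  B8: DF=∅

φ for d: defs {B4,B5}
  DF⁺ = {B5,B7,B8}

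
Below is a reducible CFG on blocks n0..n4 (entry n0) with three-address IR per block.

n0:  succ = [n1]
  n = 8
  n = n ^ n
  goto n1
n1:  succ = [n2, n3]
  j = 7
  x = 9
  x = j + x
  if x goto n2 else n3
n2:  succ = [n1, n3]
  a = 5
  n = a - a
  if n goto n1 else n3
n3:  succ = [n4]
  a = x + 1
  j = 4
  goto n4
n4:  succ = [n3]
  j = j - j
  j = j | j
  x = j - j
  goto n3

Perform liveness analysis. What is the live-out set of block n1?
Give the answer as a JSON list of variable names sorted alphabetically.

Answer: ["x"]

Analysis:
def/use:
  n0: {n} / ∅
  n1: {j,x} / ∅
  n2: {a,n} / ∅
  n3: {a,j} / {x}
  n4: {j,x} / {j}

Liveness:
  live n0: ∅→∅
  live n1: ∅→{x}
  live n2: {x}→{x}
  live n3: {x}→{j}
  live n4: {j}→{x}

live-out(n1) = ["x"]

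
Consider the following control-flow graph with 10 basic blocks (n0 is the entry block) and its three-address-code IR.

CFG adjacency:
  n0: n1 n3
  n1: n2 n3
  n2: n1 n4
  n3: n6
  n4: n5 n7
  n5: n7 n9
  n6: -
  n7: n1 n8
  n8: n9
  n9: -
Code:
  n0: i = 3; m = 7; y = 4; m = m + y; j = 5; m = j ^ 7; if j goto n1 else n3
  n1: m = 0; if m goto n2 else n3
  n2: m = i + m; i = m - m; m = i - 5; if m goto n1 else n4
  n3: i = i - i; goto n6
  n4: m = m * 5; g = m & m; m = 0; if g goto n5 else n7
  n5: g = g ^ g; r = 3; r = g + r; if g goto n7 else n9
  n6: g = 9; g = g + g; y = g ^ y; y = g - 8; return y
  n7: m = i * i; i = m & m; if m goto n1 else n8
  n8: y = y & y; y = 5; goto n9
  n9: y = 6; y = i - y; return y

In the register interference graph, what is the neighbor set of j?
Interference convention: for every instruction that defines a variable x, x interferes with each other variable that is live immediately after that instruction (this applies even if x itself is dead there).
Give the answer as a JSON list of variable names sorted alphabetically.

def/use:
  n0: def={i,j,m,y} ue=∅
  n1: def={m} ue=∅
  n2: def={i,m} ue={i,m}
  n3: def={i} ue={i}
  n4: def={g,m} ue={m}
  n5: def={g,r} ue={g}
  n6: def={g,y} ue={y}
  n7: def={i,m} ue={i}
  n8: def={y} ue={y}
  n9: def={y} ue={i}

Live sets:
  n0 li=∅ lo={i,y}
  n1 li={i,y} lo={i,m,y}
  n2 li={i,m,y} lo={i,m,y}
  n3 li={i,y} lo={y}
  n4 li={i,m,y} lo={g,i,y}
  n5 li={g,i,y} lo={i,y}
  n6 li={y} lo=∅
  n7 li={i,y} lo={i,y}
  n8 li={i,y} lo={i}
  n9 li={i} lo=∅

Conflict graph:
  g: {i,m,r,y}
  i: {g,j,m,r,y}
  j: {i,m,y}
  m: {g,i,j,y}
  r: {g,i,y}
  y: {g,i,j,m,r}

N(j) = ["i", "m", "y"]

Answer: ["i", "m", "y"]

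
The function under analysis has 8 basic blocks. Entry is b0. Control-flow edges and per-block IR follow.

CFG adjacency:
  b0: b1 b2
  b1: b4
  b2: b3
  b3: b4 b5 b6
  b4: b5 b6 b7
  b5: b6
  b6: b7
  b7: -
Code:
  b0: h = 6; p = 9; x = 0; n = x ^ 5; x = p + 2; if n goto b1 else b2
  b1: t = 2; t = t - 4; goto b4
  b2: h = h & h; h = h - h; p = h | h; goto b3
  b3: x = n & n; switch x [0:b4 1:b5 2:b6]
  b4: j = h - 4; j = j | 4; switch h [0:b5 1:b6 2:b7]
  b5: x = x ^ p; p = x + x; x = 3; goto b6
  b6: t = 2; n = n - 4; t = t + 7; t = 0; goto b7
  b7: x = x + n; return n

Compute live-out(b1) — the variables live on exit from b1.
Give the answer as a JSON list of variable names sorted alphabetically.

Answer: ["h", "n", "p", "x"]

Derivation:
def/use:
  b0: {h,n,p,x} / ∅
  b1: {t} / ∅
  b2: {h,p} / {h}
  b3: {x} / {n}
  b4: {j} / {h}
  b5: {p,x} / {p,x}
  b6: {n,t} / {n}
  b7: {x} / {n,x}

Backward fixpoint:
  b0: in=∅ out={h,n,p,x}
  b1: in={h,n,p,x} out={h,n,p,x}
  b2: in={h,n} out={h,n,p}
  b3: in={h,n,p} out={h,n,p,x}
  b4: in={h,n,p,x} out={n,p,x}
  b5: in={n,p,x} out={n,x}
  b6: in={n,x} out={n,x}
  b7: in={n,x} out=∅

live-out(b1) = ["h", "n", "p", "x"]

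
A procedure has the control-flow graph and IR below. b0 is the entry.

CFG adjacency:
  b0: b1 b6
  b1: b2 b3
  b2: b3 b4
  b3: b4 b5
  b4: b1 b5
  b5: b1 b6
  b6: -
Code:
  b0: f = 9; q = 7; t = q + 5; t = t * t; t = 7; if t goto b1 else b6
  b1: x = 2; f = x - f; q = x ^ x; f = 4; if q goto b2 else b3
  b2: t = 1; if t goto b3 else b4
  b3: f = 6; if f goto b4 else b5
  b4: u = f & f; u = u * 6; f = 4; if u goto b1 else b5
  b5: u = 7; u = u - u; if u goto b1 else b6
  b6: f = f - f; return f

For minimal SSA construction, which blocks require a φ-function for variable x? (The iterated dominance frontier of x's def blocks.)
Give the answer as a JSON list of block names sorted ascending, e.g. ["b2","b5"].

idom tree: b1←b0 b2←b1 b3←b1 b4←b1 b5←b1 b6←b0
Dom∩ at merges:
  b1: preds {b0,b4,b5}: {b0} ∩ {b0,b1,b4} ∩ {b0,b1,b5} = {b0}; idom=b0
  b3: preds {b1,b2}: {b0,b1} ∩ {b0,b1,b2} = {b0,b1}; idom=b1
  b4: preds {b2,b3}: {b0,b1,b2} ∩ {b0,b1,b3} = {b0,b1}; idom=b1
  b5: preds {b3,b4}: {b0,b1,b3} ∩ {b0,b1,b4} = {b0,b1}; idom=b1
  b6: preds {b0,b5}: {b0} ∩ {b0,b1,b5} = {b0}; idom=b0

DF walk-up:
  b1←b0: walk · to b0
  b1←b4: walk b4→b1 to b0
  b1←b5: walk b5→b1 to b0
  b3←b1: walk · to b1
  b3←b2: walk b2 to b1
  b4←b2: walk b2 to b1
  b4←b3: walk b3 to b1
  b5←b3: walk b3 to b1
  b5←b4: walk b4 to b1
  b6←b0: walk · to b0
  b6←b5: walk b5→b1 to b0
  b0 → ∅
  b1 → {b1,b6}
  b2 → {b3,b4}
  b3 → {b4,b5}
  b4 → {b1,b5}
  b5 → {b1,b6}
  b6 → ∅

φ for x: defs {b1}
  DF⁺ = {b1,b6}

Answer: ["b1", "b6"]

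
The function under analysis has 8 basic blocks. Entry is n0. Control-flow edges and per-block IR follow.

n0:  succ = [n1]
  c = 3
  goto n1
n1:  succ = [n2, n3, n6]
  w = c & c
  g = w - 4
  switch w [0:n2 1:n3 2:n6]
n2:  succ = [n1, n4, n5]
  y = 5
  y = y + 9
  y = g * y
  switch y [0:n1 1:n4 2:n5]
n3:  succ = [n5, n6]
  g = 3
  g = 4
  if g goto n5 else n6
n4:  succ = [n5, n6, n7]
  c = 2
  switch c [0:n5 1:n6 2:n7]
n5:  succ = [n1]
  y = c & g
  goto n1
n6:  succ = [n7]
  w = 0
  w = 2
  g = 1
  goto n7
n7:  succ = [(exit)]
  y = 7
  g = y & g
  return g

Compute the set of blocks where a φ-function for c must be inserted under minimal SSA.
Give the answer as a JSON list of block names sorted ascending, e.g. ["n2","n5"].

Answer: ["n1", "n5", "n6", "n7"]

Analysis:
idom tree: n1←n0 n2←n1 n3←n1 n4←n2 n5←n1 n6←n1 n7←n1
Dom∩ at merges:
  n1: preds {n0,n2,n5}: {n0} ∩ {n0,n1,n2} ∩ {n0,n1,n5} = {n0}; idom=n0
  n5: preds {n2,n3,n4}: {n0,n1,n2} ∩ {n0,n1,n3} ∩ {n0,n1,n2,n4} = {n0,n1}; idom=n1
  n6: preds {n1,n3,n4}: {n0,n1} ∩ {n0,n1,n3} ∩ {n0,n1,n2,n4} = {n0,n1}; idom=n1
  n7: preds {n4,n6}: {n0,n1,n2,n4} ∩ {n0,n1,n6} = {n0,n1}; idom=n1

DF derivation:
  n1←n0: walk · to n0
  n1←n2: walk n2→n1 to n0
  n1←n5: walk n5→n1 to n0
  n5←n2: walk n2 to n1
  n5←n3: walk n3 to n1
  n5←n4: walk n4→n2 to n1
  n6←n1: walk · to n1
  n6←n3: walk n3 to n1
  n6←n4: walk n4→n2 to n1
  n7←n4: walk n4→n2 to n1
  n7←n6: walk n6 to n1
  n0 → ∅
  n1 → {n1}
  n2 → {n1,n5,n6,n7}
  n3 → {n5,n6}
  n4 → {n5,n6,n7}
  n5 → {n1}
  n6 → {n7}
  n7 → ∅

φ for c: defs {n0,n4}
  DF⁺ = {n1,n5,n6,n7}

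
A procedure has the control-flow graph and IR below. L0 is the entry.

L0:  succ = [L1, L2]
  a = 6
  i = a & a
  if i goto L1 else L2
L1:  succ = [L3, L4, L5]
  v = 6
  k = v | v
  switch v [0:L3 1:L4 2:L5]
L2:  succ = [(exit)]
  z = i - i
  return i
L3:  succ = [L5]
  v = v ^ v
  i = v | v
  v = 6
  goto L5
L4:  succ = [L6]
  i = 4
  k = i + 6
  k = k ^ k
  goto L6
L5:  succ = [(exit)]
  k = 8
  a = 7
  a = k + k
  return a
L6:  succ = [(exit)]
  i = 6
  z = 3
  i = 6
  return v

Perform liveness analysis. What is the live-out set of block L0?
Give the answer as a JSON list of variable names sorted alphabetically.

def/use:
  L0 def {a,i} use ∅
  L1 def {k,v} use ∅
  L2 def {z} use {i}
  L3 def {i,v} use {v}
  L4 def {i,k} use ∅
  L5 def {a,k} use ∅
  L6 def {i,z} use {v}

Liveness:
  L0: in=∅ out={i}
  L1: in=∅ out={v}
  L2: in={i} out=∅
  L3: in={v} out=∅
  L4: in={v} out={v}
  L5: in=∅ out=∅
  L6: in={v} out=∅

live-out(L0) = ["i"]

Answer: ["i"]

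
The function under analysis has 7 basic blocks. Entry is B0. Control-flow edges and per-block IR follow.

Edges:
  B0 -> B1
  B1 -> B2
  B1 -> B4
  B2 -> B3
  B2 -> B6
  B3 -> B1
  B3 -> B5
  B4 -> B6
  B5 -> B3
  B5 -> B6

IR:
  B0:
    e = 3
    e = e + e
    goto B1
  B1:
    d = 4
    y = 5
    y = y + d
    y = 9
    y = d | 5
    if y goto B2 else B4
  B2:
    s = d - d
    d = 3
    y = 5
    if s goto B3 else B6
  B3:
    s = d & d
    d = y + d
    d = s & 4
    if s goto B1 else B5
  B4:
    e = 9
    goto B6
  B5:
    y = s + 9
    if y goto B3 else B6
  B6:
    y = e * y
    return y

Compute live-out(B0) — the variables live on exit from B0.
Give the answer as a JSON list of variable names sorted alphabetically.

Per-block:
  B0: def={e} ue=∅
  B1: def={d,y} ue=∅
  B2: def={d,s,y} ue={d}
  B3: def={d,s} ue={d,y}
  B4: def={e} ue=∅
  B5: def={y} ue={s}
  B6: def={y} ue={e,y}

Live sets:
  B0 li=∅ lo={e}
  B1 li={e} lo={d,e,y}
  B2 li={d,e} lo={d,e,y}
  B3 li={d,e,y} lo={d,e,s}
  B4 li={y} lo={e,y}
  B5 li={d,e,s} lo={d,e,y}
  B6 li={e,y} lo=∅

live-out(B0) = ["e"]

Answer: ["e"]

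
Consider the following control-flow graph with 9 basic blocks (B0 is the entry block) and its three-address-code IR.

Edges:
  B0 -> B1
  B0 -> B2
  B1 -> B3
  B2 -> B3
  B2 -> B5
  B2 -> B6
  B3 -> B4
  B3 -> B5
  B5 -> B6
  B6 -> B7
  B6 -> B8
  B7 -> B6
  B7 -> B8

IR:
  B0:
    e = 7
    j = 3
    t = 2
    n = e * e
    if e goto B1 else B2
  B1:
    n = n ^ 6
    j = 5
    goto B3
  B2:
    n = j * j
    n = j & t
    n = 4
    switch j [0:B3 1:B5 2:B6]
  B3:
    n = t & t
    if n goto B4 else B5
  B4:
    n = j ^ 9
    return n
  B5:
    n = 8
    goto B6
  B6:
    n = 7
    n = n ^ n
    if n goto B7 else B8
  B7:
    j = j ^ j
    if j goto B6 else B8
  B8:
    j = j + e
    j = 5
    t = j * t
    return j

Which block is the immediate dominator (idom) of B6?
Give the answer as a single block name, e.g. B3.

Answer: B0

Working:
idom tree: B1←B0 B2←B0 B3←B0 B4←B3 B5←B0 B6←B0 B7←B6 B8←B6
Dom at joins:
  B3: preds {B1,B2}: {B0,B1} ∩ {B0,B2} = {B0}; idom=B0
  B5: preds {B2,B3}: {B0,B2} ∩ {B0,B3} = {B0}; idom=B0
  B6: preds {B2,B5,B7}: {B0,B2} ∩ {B0,B5} ∩ {B0,B6,B7} = {B0}; idom=B0
  B8: preds {B6,B7}: {B0,B6} ∩ {B0,B6,B7} = {B0,B6}; idom=B6

idom(B6) = B0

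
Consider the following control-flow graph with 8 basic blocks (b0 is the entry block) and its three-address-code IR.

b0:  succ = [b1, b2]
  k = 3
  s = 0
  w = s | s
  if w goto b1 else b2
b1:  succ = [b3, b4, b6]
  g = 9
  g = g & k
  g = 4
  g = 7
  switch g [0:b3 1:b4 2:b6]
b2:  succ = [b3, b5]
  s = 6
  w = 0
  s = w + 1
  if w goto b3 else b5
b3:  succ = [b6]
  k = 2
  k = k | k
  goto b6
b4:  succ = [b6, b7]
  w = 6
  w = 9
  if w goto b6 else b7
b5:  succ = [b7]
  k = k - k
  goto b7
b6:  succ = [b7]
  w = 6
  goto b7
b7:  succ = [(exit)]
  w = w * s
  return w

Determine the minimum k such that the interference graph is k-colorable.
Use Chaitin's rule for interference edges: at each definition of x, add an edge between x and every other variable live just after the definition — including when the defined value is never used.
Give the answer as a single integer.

Per-block:
  b0: def={k,s,w} ue=∅
  b1: def={g} ue={k}
  b2: def={s,w} ue=∅
  b3: def={k} ue=∅
  b4: def={w} ue=∅
  b5: def={k} ue={k}
  b6: def={w} ue=∅
  b7: def={w} ue={s,w}

Backward fixpoint:
  b0 li=∅ lo={k,s}
  b1 li={k,s} lo={s}
  b2 li={k} lo={k,s,w}
  b3 li={s} lo={s}
  b4 li={s} lo={s,w}
  b5 li={k,s,w} lo={s,w}
  b6 li={s} lo={s,w}
  b7 li={s,w} lo=∅

Interfere edges:
  g↔{k,s}
  k↔{g,s,w}
  s↔{g,k,w}
  w↔{k,s}

Colouring:
  {g,k,s} pairwise interfere (3-clique) ⇒ χ ≥ 3
  assign g→r2 k→r0 s→r1 w→r2 — no edge inside a register ⇒ χ ≤ 3
  χ = 3

Answer: 3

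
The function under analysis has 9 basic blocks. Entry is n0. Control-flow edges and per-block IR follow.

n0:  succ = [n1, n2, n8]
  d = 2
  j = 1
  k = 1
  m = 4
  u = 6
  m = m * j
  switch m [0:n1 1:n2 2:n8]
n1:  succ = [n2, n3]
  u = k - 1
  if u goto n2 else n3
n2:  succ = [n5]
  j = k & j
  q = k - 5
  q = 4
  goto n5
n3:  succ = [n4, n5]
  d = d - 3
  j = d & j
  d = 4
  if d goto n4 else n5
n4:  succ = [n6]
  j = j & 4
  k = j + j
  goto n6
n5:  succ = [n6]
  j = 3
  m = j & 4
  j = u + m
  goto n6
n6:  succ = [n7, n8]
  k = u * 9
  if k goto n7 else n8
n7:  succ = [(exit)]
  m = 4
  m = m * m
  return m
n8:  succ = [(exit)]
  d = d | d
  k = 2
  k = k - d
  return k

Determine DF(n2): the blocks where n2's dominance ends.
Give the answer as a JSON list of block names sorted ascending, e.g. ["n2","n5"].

idom tree: n1←n0 n2←n0 n3←n1 n4←n3 n5←n0 n6←n0 n7←n6 n8←n0
Dom∩ at merges:
  n2: preds {n0,n1}: {n0} ∩ {n0,n1} = {n0}; idom=n0
  n5: preds {n2,n3}: {n0,n2} ∩ {n0,n1,n3} = {n0}; idom=n0
  n6: preds {n4,n5}: {n0,n1,n3,n4} ∩ {n0,n5} = {n0}; idom=n0
  n8: preds {n0,n6}: {n0} ∩ {n0,n6} = {n0}; idom=n0

DF derivation:
  join n2 pred n0: · stop@n0
  join n2 pred n1: n1 stop@n0
  join n5 pred n2: n2 stop@n0
  join n5 pred n3: n3→n1 stop@n0
  join n6 pred n4: n4→n3→n1 stop@n0
  join n6 pred n5: n5 stop@n0
  join n8 pred n0: · stop@n0
  join n8 pred n6: n6 stop@n0
  n0 → ∅
  n1 → {n2,n5,n6}
  n2 → {n5}
  n3 → {n5,n6}
  n4 → {n6}
  n5 → {n6}
  n6 → {n8}
  n7 → ∅
  n8 → ∅

DF(n2) = ["n5"]

Answer: ["n5"]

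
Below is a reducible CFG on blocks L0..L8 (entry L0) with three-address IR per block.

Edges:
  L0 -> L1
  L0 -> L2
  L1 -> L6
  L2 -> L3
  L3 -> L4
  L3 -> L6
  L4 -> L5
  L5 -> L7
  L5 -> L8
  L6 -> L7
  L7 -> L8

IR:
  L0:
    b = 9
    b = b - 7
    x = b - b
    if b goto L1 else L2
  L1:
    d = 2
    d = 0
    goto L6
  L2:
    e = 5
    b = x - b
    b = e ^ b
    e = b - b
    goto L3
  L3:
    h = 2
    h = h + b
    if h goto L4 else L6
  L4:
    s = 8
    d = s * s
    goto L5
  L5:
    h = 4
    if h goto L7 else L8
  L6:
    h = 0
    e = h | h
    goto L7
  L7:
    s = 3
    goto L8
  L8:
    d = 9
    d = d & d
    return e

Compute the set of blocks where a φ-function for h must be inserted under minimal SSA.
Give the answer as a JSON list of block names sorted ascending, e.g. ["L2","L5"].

Answer: ["L6", "L7", "L8"]

Analysis:
idom tree: L1←L0 L2←L0 L3←L2 L4←L3 L5←L4 L6←L0 L7←L0 L8←L0
Dom at joins:
  L6: preds {L1,L3}: {L0,L1} ∩ {L0,L2,L3} = {L0}; idom=L0
  L7: preds {L5,L6}: {L0,L2,L3,L4,L5} ∩ {L0,L6} = {L0}; idom=L0
  L8: preds {L5,L7}: {L0,L2,L3,L4,L5} ∩ {L0,L7} = {L0}; idom=L0

Frontier:
  L6←L1: walk L1 to L0
  L6←L3: walk L3→L2 to L0
  L7←L5: walk L5→L4→L3→L2 to L0
  L7←L6: walk L6 to L0
  L8←L5: walk L5→L4→L3→L2 to L0
  L8←L7: walk L7 to L0
  L0: DF=∅
  L1: DF={L6}
  L2: DF={L6,L7,L8}
  L3: DF={L6,L7,L8}
  L4: DF={L7,L8}
  L5: DF={L7,L8}
  L6: DF={L7}
  L7: DF={L8}
  L8: DF=∅

φ for h: defs {L3,L5,L6}
  DF⁺ = {L6,L7,L8}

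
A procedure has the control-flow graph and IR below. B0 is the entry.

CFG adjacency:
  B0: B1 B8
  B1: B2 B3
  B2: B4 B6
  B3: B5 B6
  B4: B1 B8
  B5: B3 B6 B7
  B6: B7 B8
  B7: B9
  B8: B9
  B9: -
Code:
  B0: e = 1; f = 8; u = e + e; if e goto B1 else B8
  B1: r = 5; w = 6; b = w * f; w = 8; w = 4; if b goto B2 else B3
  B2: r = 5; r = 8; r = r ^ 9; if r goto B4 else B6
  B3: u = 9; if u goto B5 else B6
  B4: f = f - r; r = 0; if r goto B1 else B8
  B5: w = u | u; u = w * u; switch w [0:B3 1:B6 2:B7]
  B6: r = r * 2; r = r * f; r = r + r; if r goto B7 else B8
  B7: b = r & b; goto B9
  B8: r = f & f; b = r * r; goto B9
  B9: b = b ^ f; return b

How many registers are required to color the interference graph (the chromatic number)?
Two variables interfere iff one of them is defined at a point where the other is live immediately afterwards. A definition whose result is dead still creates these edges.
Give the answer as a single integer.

Block summaries:
  B0: {e,f,u} / ∅
  B1: {b,r,w} / {f}
  B2: {r} / ∅
  B3: {u} / ∅
  B4: {f,r} / {f,r}
  B5: {u,w} / {u}
  B6: {r} / {f,r}
  B7: {b} / {b,r}
  B8: {b,r} / {f}
  B9: {b} / {b,f}

Liveness:
  B0: in=∅ out={f}
  B1: in={f} out={b,f,r}
  B2: in={b,f} out={b,f,r}
  B3: in={b,f,r} out={b,f,r,u}
  B4: in={f,r} out={f}
  B5: in={b,f,r,u} out={b,f,r}
  B6: in={b,f,r} out={b,f,r}
  B7: in={b,f,r} out={b,f}
  B8: in={f} out={b,f}
  B9: in={b,f} out=∅

Interference:
  b — {f,r,u,w}
  e — {f,u}
  f — {b,e,r,u,w}
  r — {b,f,u,w}
  u — {b,e,f,r,w}
  w — {b,f,r,u}

Registers:
  {b,f,r,u,w} pairwise interfere (5-clique) ⇒ χ ≥ 5
  assign b→R2 e→R2 f→R0 r→R3 u→R1 w→R4 — no edge inside a register ⇒ χ ≤ 5
  χ = 5

Answer: 5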